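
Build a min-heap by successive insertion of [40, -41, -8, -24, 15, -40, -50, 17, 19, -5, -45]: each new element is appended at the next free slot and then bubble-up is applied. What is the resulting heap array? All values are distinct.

Insert 40:
  append 40 at index 0 → [40] (no swap needed)
Insert -41:
  append -41 at index 1 → [40, -41]
  -41 < parent 40 at index 0, swap → [-41, 40]
Insert -8:
  append -8 at index 2 → [-41, 40, -8] (no swap needed)
Insert -24:
  append -24 at index 3 → [-41, 40, -8, -24]
  -24 < parent 40 at index 1, swap → [-41, -24, -8, 40]
Insert 15:
  append 15 at index 4 → [-41, -24, -8, 40, 15] (no swap needed)
Insert -40:
  append -40 at index 5 → [-41, -24, -8, 40, 15, -40]
  -40 < parent -8 at index 2, swap → [-41, -24, -40, 40, 15, -8]
Insert -50:
  append -50 at index 6 → [-41, -24, -40, 40, 15, -8, -50]
  -50 < parent -40 at index 2, swap → [-41, -24, -50, 40, 15, -8, -40]
  -50 < parent -41 at index 0, swap → [-50, -24, -41, 40, 15, -8, -40]
Insert 17:
  append 17 at index 7 → [-50, -24, -41, 40, 15, -8, -40, 17]
  17 < parent 40 at index 3, swap → [-50, -24, -41, 17, 15, -8, -40, 40]
Insert 19:
  append 19 at index 8 → [-50, -24, -41, 17, 15, -8, -40, 40, 19] (no swap needed)
Insert -5:
  append -5 at index 9 → [-50, -24, -41, 17, 15, -8, -40, 40, 19, -5]
  -5 < parent 15 at index 4, swap → [-50, -24, -41, 17, -5, -8, -40, 40, 19, 15]
Insert -45:
  append -45 at index 10 → [-50, -24, -41, 17, -5, -8, -40, 40, 19, 15, -45]
  -45 < parent -5 at index 4, swap → [-50, -24, -41, 17, -45, -8, -40, 40, 19, 15, -5]
  -45 < parent -24 at index 1, swap → [-50, -45, -41, 17, -24, -8, -40, 40, 19, 15, -5]

[-50, -45, -41, 17, -24, -8, -40, 40, 19, 15, -5]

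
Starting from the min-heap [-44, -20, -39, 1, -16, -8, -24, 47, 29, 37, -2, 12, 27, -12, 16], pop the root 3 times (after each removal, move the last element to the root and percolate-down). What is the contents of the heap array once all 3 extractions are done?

[-20, -16, -12, 1, -2, -8, 16, 47, 29, 37, 27, 12]

extract-min #1 returns -44:
  remove root -44; move last element 16 to root → [16, -20, -39, 1, -16, -8, -24, 47, 29, 37, -2, 12, 27, -12]
  16 vs smaller child -39 at index 2, swap → [-39, -20, 16, 1, -16, -8, -24, 47, 29, 37, -2, 12, 27, -12]
  16 vs smaller child -24 at index 6, swap → [-39, -20, -24, 1, -16, -8, 16, 47, 29, 37, -2, 12, 27, -12]
  16 vs only child -12 at index 13, swap → [-39, -20, -24, 1, -16, -8, -12, 47, 29, 37, -2, 12, 27, 16]
extract-min #2 returns -39:
  remove root -39; move last element 16 to root → [16, -20, -24, 1, -16, -8, -12, 47, 29, 37, -2, 12, 27]
  16 vs smaller child -24 at index 2, swap → [-24, -20, 16, 1, -16, -8, -12, 47, 29, 37, -2, 12, 27]
  16 vs smaller child -12 at index 6, swap → [-24, -20, -12, 1, -16, -8, 16, 47, 29, 37, -2, 12, 27]
extract-min #3 returns -24:
  remove root -24; move last element 27 to root → [27, -20, -12, 1, -16, -8, 16, 47, 29, 37, -2, 12]
  27 vs smaller child -20 at index 1, swap → [-20, 27, -12, 1, -16, -8, 16, 47, 29, 37, -2, 12]
  27 vs smaller child -16 at index 4, swap → [-20, -16, -12, 1, 27, -8, 16, 47, 29, 37, -2, 12]
  27 vs smaller child -2 at index 10, swap → [-20, -16, -12, 1, -2, -8, 16, 47, 29, 37, 27, 12]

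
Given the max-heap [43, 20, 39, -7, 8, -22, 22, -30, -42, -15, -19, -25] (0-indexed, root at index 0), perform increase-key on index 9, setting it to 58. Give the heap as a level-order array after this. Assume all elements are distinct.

[58, 43, 39, -7, 20, -22, 22, -30, -42, 8, -19, -25]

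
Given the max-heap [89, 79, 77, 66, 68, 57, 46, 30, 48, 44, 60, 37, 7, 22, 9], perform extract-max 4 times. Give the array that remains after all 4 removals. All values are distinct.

extract-max #1 returns 89:
  remove root 89; move last element 9 to root → [9, 79, 77, 66, 68, 57, 46, 30, 48, 44, 60, 37, 7, 22]
  9 vs larger child 79 at index 1, swap → [79, 9, 77, 66, 68, 57, 46, 30, 48, 44, 60, 37, 7, 22]
  9 vs larger child 68 at index 4, swap → [79, 68, 77, 66, 9, 57, 46, 30, 48, 44, 60, 37, 7, 22]
  9 vs larger child 60 at index 10, swap → [79, 68, 77, 66, 60, 57, 46, 30, 48, 44, 9, 37, 7, 22]
extract-max #2 returns 79:
  remove root 79; move last element 22 to root → [22, 68, 77, 66, 60, 57, 46, 30, 48, 44, 9, 37, 7]
  22 vs larger child 77 at index 2, swap → [77, 68, 22, 66, 60, 57, 46, 30, 48, 44, 9, 37, 7]
  22 vs larger child 57 at index 5, swap → [77, 68, 57, 66, 60, 22, 46, 30, 48, 44, 9, 37, 7]
  22 vs larger child 37 at index 11, swap → [77, 68, 57, 66, 60, 37, 46, 30, 48, 44, 9, 22, 7]
extract-max #3 returns 77:
  remove root 77; move last element 7 to root → [7, 68, 57, 66, 60, 37, 46, 30, 48, 44, 9, 22]
  7 vs larger child 68 at index 1, swap → [68, 7, 57, 66, 60, 37, 46, 30, 48, 44, 9, 22]
  7 vs larger child 66 at index 3, swap → [68, 66, 57, 7, 60, 37, 46, 30, 48, 44, 9, 22]
  7 vs larger child 48 at index 8, swap → [68, 66, 57, 48, 60, 37, 46, 30, 7, 44, 9, 22]
extract-max #4 returns 68:
  remove root 68; move last element 22 to root → [22, 66, 57, 48, 60, 37, 46, 30, 7, 44, 9]
  22 vs larger child 66 at index 1, swap → [66, 22, 57, 48, 60, 37, 46, 30, 7, 44, 9]
  22 vs larger child 60 at index 4, swap → [66, 60, 57, 48, 22, 37, 46, 30, 7, 44, 9]
  22 vs larger child 44 at index 9, swap → [66, 60, 57, 48, 44, 37, 46, 30, 7, 22, 9]

[66, 60, 57, 48, 44, 37, 46, 30, 7, 22, 9]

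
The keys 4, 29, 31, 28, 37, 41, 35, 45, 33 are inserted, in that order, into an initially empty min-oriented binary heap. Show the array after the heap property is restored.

[4, 28, 31, 29, 37, 41, 35, 45, 33]

Insert 4:
  append 4 at index 0 → [4] (no swap needed)
Insert 29:
  append 29 at index 1 → [4, 29] (no swap needed)
Insert 31:
  append 31 at index 2 → [4, 29, 31] (no swap needed)
Insert 28:
  append 28 at index 3 → [4, 29, 31, 28]
  28 < parent 29 at index 1, swap → [4, 28, 31, 29]
Insert 37:
  append 37 at index 4 → [4, 28, 31, 29, 37] (no swap needed)
Insert 41:
  append 41 at index 5 → [4, 28, 31, 29, 37, 41] (no swap needed)
Insert 35:
  append 35 at index 6 → [4, 28, 31, 29, 37, 41, 35] (no swap needed)
Insert 45:
  append 45 at index 7 → [4, 28, 31, 29, 37, 41, 35, 45] (no swap needed)
Insert 33:
  append 33 at index 8 → [4, 28, 31, 29, 37, 41, 35, 45, 33] (no swap needed)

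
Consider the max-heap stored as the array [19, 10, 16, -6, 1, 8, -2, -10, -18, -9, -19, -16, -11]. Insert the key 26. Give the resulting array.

[26, 10, 19, -6, 1, 8, 16, -10, -18, -9, -19, -16, -11, -2]

append 26 at index 13 → [19, 10, 16, -6, 1, 8, -2, -10, -18, -9, -19, -16, -11, 26]
26 > parent -2 at index 6, swap → [19, 10, 16, -6, 1, 8, 26, -10, -18, -9, -19, -16, -11, -2]
26 > parent 16 at index 2, swap → [19, 10, 26, -6, 1, 8, 16, -10, -18, -9, -19, -16, -11, -2]
26 > parent 19 at index 0, swap → [26, 10, 19, -6, 1, 8, 16, -10, -18, -9, -19, -16, -11, -2]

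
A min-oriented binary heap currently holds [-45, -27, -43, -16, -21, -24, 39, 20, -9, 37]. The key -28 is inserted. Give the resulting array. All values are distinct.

append -28 at index 10 → [-45, -27, -43, -16, -21, -24, 39, 20, -9, 37, -28]
-28 < parent -21 at index 4, swap → [-45, -27, -43, -16, -28, -24, 39, 20, -9, 37, -21]
-28 < parent -27 at index 1, swap → [-45, -28, -43, -16, -27, -24, 39, 20, -9, 37, -21]

[-45, -28, -43, -16, -27, -24, 39, 20, -9, 37, -21]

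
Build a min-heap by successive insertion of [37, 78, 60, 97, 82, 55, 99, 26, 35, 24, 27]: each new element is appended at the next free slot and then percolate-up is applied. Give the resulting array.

[24, 26, 55, 37, 27, 60, 99, 97, 78, 82, 35]

Insert 37:
  append 37 at index 0 → [37] (no swap needed)
Insert 78:
  append 78 at index 1 → [37, 78] (no swap needed)
Insert 60:
  append 60 at index 2 → [37, 78, 60] (no swap needed)
Insert 97:
  append 97 at index 3 → [37, 78, 60, 97] (no swap needed)
Insert 82:
  append 82 at index 4 → [37, 78, 60, 97, 82] (no swap needed)
Insert 55:
  append 55 at index 5 → [37, 78, 60, 97, 82, 55]
  55 < parent 60 at index 2, swap → [37, 78, 55, 97, 82, 60]
Insert 99:
  append 99 at index 6 → [37, 78, 55, 97, 82, 60, 99] (no swap needed)
Insert 26:
  append 26 at index 7 → [37, 78, 55, 97, 82, 60, 99, 26]
  26 < parent 97 at index 3, swap → [37, 78, 55, 26, 82, 60, 99, 97]
  26 < parent 78 at index 1, swap → [37, 26, 55, 78, 82, 60, 99, 97]
  26 < parent 37 at index 0, swap → [26, 37, 55, 78, 82, 60, 99, 97]
Insert 35:
  append 35 at index 8 → [26, 37, 55, 78, 82, 60, 99, 97, 35]
  35 < parent 78 at index 3, swap → [26, 37, 55, 35, 82, 60, 99, 97, 78]
  35 < parent 37 at index 1, swap → [26, 35, 55, 37, 82, 60, 99, 97, 78]
Insert 24:
  append 24 at index 9 → [26, 35, 55, 37, 82, 60, 99, 97, 78, 24]
  24 < parent 82 at index 4, swap → [26, 35, 55, 37, 24, 60, 99, 97, 78, 82]
  24 < parent 35 at index 1, swap → [26, 24, 55, 37, 35, 60, 99, 97, 78, 82]
  24 < parent 26 at index 0, swap → [24, 26, 55, 37, 35, 60, 99, 97, 78, 82]
Insert 27:
  append 27 at index 10 → [24, 26, 55, 37, 35, 60, 99, 97, 78, 82, 27]
  27 < parent 35 at index 4, swap → [24, 26, 55, 37, 27, 60, 99, 97, 78, 82, 35]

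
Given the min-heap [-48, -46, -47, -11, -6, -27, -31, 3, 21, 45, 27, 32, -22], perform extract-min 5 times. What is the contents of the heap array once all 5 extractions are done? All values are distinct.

[-22, -11, 21, 3, -6, 27, 45, 32]

extract-min #1 returns -48:
  remove root -48; move last element -22 to root → [-22, -46, -47, -11, -6, -27, -31, 3, 21, 45, 27, 32]
  -22 vs smaller child -47 at index 2, swap → [-47, -46, -22, -11, -6, -27, -31, 3, 21, 45, 27, 32]
  -22 vs smaller child -31 at index 6, swap → [-47, -46, -31, -11, -6, -27, -22, 3, 21, 45, 27, 32]
extract-min #2 returns -47:
  remove root -47; move last element 32 to root → [32, -46, -31, -11, -6, -27, -22, 3, 21, 45, 27]
  32 vs smaller child -46 at index 1, swap → [-46, 32, -31, -11, -6, -27, -22, 3, 21, 45, 27]
  32 vs smaller child -11 at index 3, swap → [-46, -11, -31, 32, -6, -27, -22, 3, 21, 45, 27]
  32 vs smaller child 3 at index 7, swap → [-46, -11, -31, 3, -6, -27, -22, 32, 21, 45, 27]
extract-min #3 returns -46:
  remove root -46; move last element 27 to root → [27, -11, -31, 3, -6, -27, -22, 32, 21, 45]
  27 vs smaller child -31 at index 2, swap → [-31, -11, 27, 3, -6, -27, -22, 32, 21, 45]
  27 vs smaller child -27 at index 5, swap → [-31, -11, -27, 3, -6, 27, -22, 32, 21, 45]
extract-min #4 returns -31:
  remove root -31; move last element 45 to root → [45, -11, -27, 3, -6, 27, -22, 32, 21]
  45 vs smaller child -27 at index 2, swap → [-27, -11, 45, 3, -6, 27, -22, 32, 21]
  45 vs smaller child -22 at index 6, swap → [-27, -11, -22, 3, -6, 27, 45, 32, 21]
extract-min #5 returns -27:
  remove root -27; move last element 21 to root → [21, -11, -22, 3, -6, 27, 45, 32]
  21 vs smaller child -22 at index 2, swap → [-22, -11, 21, 3, -6, 27, 45, 32]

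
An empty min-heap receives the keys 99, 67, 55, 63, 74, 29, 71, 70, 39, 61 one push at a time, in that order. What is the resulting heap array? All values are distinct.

[29, 39, 55, 63, 61, 67, 71, 99, 70, 74]

Insert 99:
  append 99 at index 0 → [99] (no swap needed)
Insert 67:
  append 67 at index 1 → [99, 67]
  67 < parent 99 at index 0, swap → [67, 99]
Insert 55:
  append 55 at index 2 → [67, 99, 55]
  55 < parent 67 at index 0, swap → [55, 99, 67]
Insert 63:
  append 63 at index 3 → [55, 99, 67, 63]
  63 < parent 99 at index 1, swap → [55, 63, 67, 99]
Insert 74:
  append 74 at index 4 → [55, 63, 67, 99, 74] (no swap needed)
Insert 29:
  append 29 at index 5 → [55, 63, 67, 99, 74, 29]
  29 < parent 67 at index 2, swap → [55, 63, 29, 99, 74, 67]
  29 < parent 55 at index 0, swap → [29, 63, 55, 99, 74, 67]
Insert 71:
  append 71 at index 6 → [29, 63, 55, 99, 74, 67, 71] (no swap needed)
Insert 70:
  append 70 at index 7 → [29, 63, 55, 99, 74, 67, 71, 70]
  70 < parent 99 at index 3, swap → [29, 63, 55, 70, 74, 67, 71, 99]
Insert 39:
  append 39 at index 8 → [29, 63, 55, 70, 74, 67, 71, 99, 39]
  39 < parent 70 at index 3, swap → [29, 63, 55, 39, 74, 67, 71, 99, 70]
  39 < parent 63 at index 1, swap → [29, 39, 55, 63, 74, 67, 71, 99, 70]
Insert 61:
  append 61 at index 9 → [29, 39, 55, 63, 74, 67, 71, 99, 70, 61]
  61 < parent 74 at index 4, swap → [29, 39, 55, 63, 61, 67, 71, 99, 70, 74]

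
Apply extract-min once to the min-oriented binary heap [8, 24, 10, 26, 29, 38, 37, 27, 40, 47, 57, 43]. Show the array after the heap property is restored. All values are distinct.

[10, 24, 37, 26, 29, 38, 43, 27, 40, 47, 57]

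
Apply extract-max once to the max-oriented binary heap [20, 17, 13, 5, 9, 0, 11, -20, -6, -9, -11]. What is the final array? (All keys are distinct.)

[17, 9, 13, 5, -9, 0, 11, -20, -6, -11]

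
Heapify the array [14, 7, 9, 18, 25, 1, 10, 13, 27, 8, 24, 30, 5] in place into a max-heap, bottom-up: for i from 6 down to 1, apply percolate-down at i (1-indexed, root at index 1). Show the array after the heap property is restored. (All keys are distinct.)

[30, 27, 14, 18, 25, 9, 10, 13, 7, 8, 24, 1, 5]

sift down from index 6:
  1 vs larger child 30 at index 12, swap → [14, 7, 9, 18, 25, 30, 10, 13, 27, 8, 24, 1, 5]
sift down from index 5: already satisfies heap property
sift down from index 4:
  18 vs larger child 27 at index 9, swap → [14, 7, 9, 27, 25, 30, 10, 13, 18, 8, 24, 1, 5]
sift down from index 3:
  9 vs larger child 30 at index 6, swap → [14, 7, 30, 27, 25, 9, 10, 13, 18, 8, 24, 1, 5]
sift down from index 2:
  7 vs larger child 27 at index 4, swap → [14, 27, 30, 7, 25, 9, 10, 13, 18, 8, 24, 1, 5]
  7 vs larger child 18 at index 9, swap → [14, 27, 30, 18, 25, 9, 10, 13, 7, 8, 24, 1, 5]
sift down from index 1:
  14 vs larger child 30 at index 3, swap → [30, 27, 14, 18, 25, 9, 10, 13, 7, 8, 24, 1, 5]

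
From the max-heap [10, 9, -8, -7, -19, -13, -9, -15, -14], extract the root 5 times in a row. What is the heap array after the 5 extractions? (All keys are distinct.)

extract-max #1 returns 10:
  remove root 10; move last element -14 to root → [-14, 9, -8, -7, -19, -13, -9, -15]
  -14 vs larger child 9 at index 1, swap → [9, -14, -8, -7, -19, -13, -9, -15]
  -14 vs larger child -7 at index 3, swap → [9, -7, -8, -14, -19, -13, -9, -15]
extract-max #2 returns 9:
  remove root 9; move last element -15 to root → [-15, -7, -8, -14, -19, -13, -9]
  -15 vs larger child -7 at index 1, swap → [-7, -15, -8, -14, -19, -13, -9]
  -15 vs larger child -14 at index 3, swap → [-7, -14, -8, -15, -19, -13, -9]
extract-max #3 returns -7:
  remove root -7; move last element -9 to root → [-9, -14, -8, -15, -19, -13]
  -9 vs larger child -8 at index 2, swap → [-8, -14, -9, -15, -19, -13]
extract-max #4 returns -8:
  remove root -8; move last element -13 to root → [-13, -14, -9, -15, -19]
  -13 vs larger child -9 at index 2, swap → [-9, -14, -13, -15, -19]
extract-max #5 returns -9:
  remove root -9; move last element -19 to root → [-19, -14, -13, -15]
  -19 vs larger child -13 at index 2, swap → [-13, -14, -19, -15]

[-13, -14, -19, -15]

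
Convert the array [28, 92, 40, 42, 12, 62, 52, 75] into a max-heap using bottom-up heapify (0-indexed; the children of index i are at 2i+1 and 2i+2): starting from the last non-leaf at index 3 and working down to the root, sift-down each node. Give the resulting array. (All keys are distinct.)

[92, 75, 62, 42, 12, 40, 52, 28]

sift down from index 3:
  42 vs only child 75 at index 7, swap → [28, 92, 40, 75, 12, 62, 52, 42]
sift down from index 2:
  40 vs larger child 62 at index 5, swap → [28, 92, 62, 75, 12, 40, 52, 42]
sift down from index 1: already satisfies heap property
sift down from index 0:
  28 vs larger child 92 at index 1, swap → [92, 28, 62, 75, 12, 40, 52, 42]
  28 vs larger child 75 at index 3, swap → [92, 75, 62, 28, 12, 40, 52, 42]
  28 vs only child 42 at index 7, swap → [92, 75, 62, 42, 12, 40, 52, 28]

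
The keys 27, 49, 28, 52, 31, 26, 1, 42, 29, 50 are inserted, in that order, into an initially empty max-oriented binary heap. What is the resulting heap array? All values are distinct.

[52, 50, 28, 42, 49, 26, 1, 27, 29, 31]

Insert 27:
  append 27 at index 0 → [27] (no swap needed)
Insert 49:
  append 49 at index 1 → [27, 49]
  49 > parent 27 at index 0, swap → [49, 27]
Insert 28:
  append 28 at index 2 → [49, 27, 28] (no swap needed)
Insert 52:
  append 52 at index 3 → [49, 27, 28, 52]
  52 > parent 27 at index 1, swap → [49, 52, 28, 27]
  52 > parent 49 at index 0, swap → [52, 49, 28, 27]
Insert 31:
  append 31 at index 4 → [52, 49, 28, 27, 31] (no swap needed)
Insert 26:
  append 26 at index 5 → [52, 49, 28, 27, 31, 26] (no swap needed)
Insert 1:
  append 1 at index 6 → [52, 49, 28, 27, 31, 26, 1] (no swap needed)
Insert 42:
  append 42 at index 7 → [52, 49, 28, 27, 31, 26, 1, 42]
  42 > parent 27 at index 3, swap → [52, 49, 28, 42, 31, 26, 1, 27]
Insert 29:
  append 29 at index 8 → [52, 49, 28, 42, 31, 26, 1, 27, 29] (no swap needed)
Insert 50:
  append 50 at index 9 → [52, 49, 28, 42, 31, 26, 1, 27, 29, 50]
  50 > parent 31 at index 4, swap → [52, 49, 28, 42, 50, 26, 1, 27, 29, 31]
  50 > parent 49 at index 1, swap → [52, 50, 28, 42, 49, 26, 1, 27, 29, 31]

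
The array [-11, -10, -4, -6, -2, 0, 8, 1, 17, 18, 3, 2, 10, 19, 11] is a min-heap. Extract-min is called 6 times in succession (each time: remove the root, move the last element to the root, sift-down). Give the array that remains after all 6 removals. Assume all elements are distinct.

[1, 3, 2, 10, 18, 19, 8, 11, 17]

extract-min #1 returns -11:
  remove root -11; move last element 11 to root → [11, -10, -4, -6, -2, 0, 8, 1, 17, 18, 3, 2, 10, 19]
  11 vs smaller child -10 at index 1, swap → [-10, 11, -4, -6, -2, 0, 8, 1, 17, 18, 3, 2, 10, 19]
  11 vs smaller child -6 at index 3, swap → [-10, -6, -4, 11, -2, 0, 8, 1, 17, 18, 3, 2, 10, 19]
  11 vs smaller child 1 at index 7, swap → [-10, -6, -4, 1, -2, 0, 8, 11, 17, 18, 3, 2, 10, 19]
extract-min #2 returns -10:
  remove root -10; move last element 19 to root → [19, -6, -4, 1, -2, 0, 8, 11, 17, 18, 3, 2, 10]
  19 vs smaller child -6 at index 1, swap → [-6, 19, -4, 1, -2, 0, 8, 11, 17, 18, 3, 2, 10]
  19 vs smaller child -2 at index 4, swap → [-6, -2, -4, 1, 19, 0, 8, 11, 17, 18, 3, 2, 10]
  19 vs smaller child 3 at index 10, swap → [-6, -2, -4, 1, 3, 0, 8, 11, 17, 18, 19, 2, 10]
extract-min #3 returns -6:
  remove root -6; move last element 10 to root → [10, -2, -4, 1, 3, 0, 8, 11, 17, 18, 19, 2]
  10 vs smaller child -4 at index 2, swap → [-4, -2, 10, 1, 3, 0, 8, 11, 17, 18, 19, 2]
  10 vs smaller child 0 at index 5, swap → [-4, -2, 0, 1, 3, 10, 8, 11, 17, 18, 19, 2]
  10 vs only child 2 at index 11, swap → [-4, -2, 0, 1, 3, 2, 8, 11, 17, 18, 19, 10]
extract-min #4 returns -4:
  remove root -4; move last element 10 to root → [10, -2, 0, 1, 3, 2, 8, 11, 17, 18, 19]
  10 vs smaller child -2 at index 1, swap → [-2, 10, 0, 1, 3, 2, 8, 11, 17, 18, 19]
  10 vs smaller child 1 at index 3, swap → [-2, 1, 0, 10, 3, 2, 8, 11, 17, 18, 19]
extract-min #5 returns -2:
  remove root -2; move last element 19 to root → [19, 1, 0, 10, 3, 2, 8, 11, 17, 18]
  19 vs smaller child 0 at index 2, swap → [0, 1, 19, 10, 3, 2, 8, 11, 17, 18]
  19 vs smaller child 2 at index 5, swap → [0, 1, 2, 10, 3, 19, 8, 11, 17, 18]
extract-min #6 returns 0:
  remove root 0; move last element 18 to root → [18, 1, 2, 10, 3, 19, 8, 11, 17]
  18 vs smaller child 1 at index 1, swap → [1, 18, 2, 10, 3, 19, 8, 11, 17]
  18 vs smaller child 3 at index 4, swap → [1, 3, 2, 10, 18, 19, 8, 11, 17]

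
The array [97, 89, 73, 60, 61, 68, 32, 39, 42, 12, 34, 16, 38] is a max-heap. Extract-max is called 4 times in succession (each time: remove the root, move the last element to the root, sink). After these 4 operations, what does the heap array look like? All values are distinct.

extract-max #1 returns 97:
  remove root 97; move last element 38 to root → [38, 89, 73, 60, 61, 68, 32, 39, 42, 12, 34, 16]
  38 vs larger child 89 at index 1, swap → [89, 38, 73, 60, 61, 68, 32, 39, 42, 12, 34, 16]
  38 vs larger child 61 at index 4, swap → [89, 61, 73, 60, 38, 68, 32, 39, 42, 12, 34, 16]
extract-max #2 returns 89:
  remove root 89; move last element 16 to root → [16, 61, 73, 60, 38, 68, 32, 39, 42, 12, 34]
  16 vs larger child 73 at index 2, swap → [73, 61, 16, 60, 38, 68, 32, 39, 42, 12, 34]
  16 vs larger child 68 at index 5, swap → [73, 61, 68, 60, 38, 16, 32, 39, 42, 12, 34]
extract-max #3 returns 73:
  remove root 73; move last element 34 to root → [34, 61, 68, 60, 38, 16, 32, 39, 42, 12]
  34 vs larger child 68 at index 2, swap → [68, 61, 34, 60, 38, 16, 32, 39, 42, 12]
extract-max #4 returns 68:
  remove root 68; move last element 12 to root → [12, 61, 34, 60, 38, 16, 32, 39, 42]
  12 vs larger child 61 at index 1, swap → [61, 12, 34, 60, 38, 16, 32, 39, 42]
  12 vs larger child 60 at index 3, swap → [61, 60, 34, 12, 38, 16, 32, 39, 42]
  12 vs larger child 42 at index 8, swap → [61, 60, 34, 42, 38, 16, 32, 39, 12]

[61, 60, 34, 42, 38, 16, 32, 39, 12]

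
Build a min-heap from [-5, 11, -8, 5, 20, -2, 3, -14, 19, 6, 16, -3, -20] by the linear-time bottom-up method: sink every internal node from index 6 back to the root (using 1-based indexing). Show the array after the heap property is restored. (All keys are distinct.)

[-20, -14, -8, 5, 6, -5, 3, 11, 19, 20, 16, -3, -2]

sift down from index 6:
  -2 vs smaller child -20 at index 13, swap → [-5, 11, -8, 5, 20, -20, 3, -14, 19, 6, 16, -3, -2]
sift down from index 5:
  20 vs smaller child 6 at index 10, swap → [-5, 11, -8, 5, 6, -20, 3, -14, 19, 20, 16, -3, -2]
sift down from index 4:
  5 vs smaller child -14 at index 8, swap → [-5, 11, -8, -14, 6, -20, 3, 5, 19, 20, 16, -3, -2]
sift down from index 3:
  -8 vs smaller child -20 at index 6, swap → [-5, 11, -20, -14, 6, -8, 3, 5, 19, 20, 16, -3, -2]
sift down from index 2:
  11 vs smaller child -14 at index 4, swap → [-5, -14, -20, 11, 6, -8, 3, 5, 19, 20, 16, -3, -2]
  11 vs smaller child 5 at index 8, swap → [-5, -14, -20, 5, 6, -8, 3, 11, 19, 20, 16, -3, -2]
sift down from index 1:
  -5 vs smaller child -20 at index 3, swap → [-20, -14, -5, 5, 6, -8, 3, 11, 19, 20, 16, -3, -2]
  -5 vs smaller child -8 at index 6, swap → [-20, -14, -8, 5, 6, -5, 3, 11, 19, 20, 16, -3, -2]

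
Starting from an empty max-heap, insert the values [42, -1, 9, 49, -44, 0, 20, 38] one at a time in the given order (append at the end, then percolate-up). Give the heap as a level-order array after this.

[49, 42, 20, 38, -44, 0, 9, -1]

Insert 42:
  append 42 at index 0 → [42] (no swap needed)
Insert -1:
  append -1 at index 1 → [42, -1] (no swap needed)
Insert 9:
  append 9 at index 2 → [42, -1, 9] (no swap needed)
Insert 49:
  append 49 at index 3 → [42, -1, 9, 49]
  49 > parent -1 at index 1, swap → [42, 49, 9, -1]
  49 > parent 42 at index 0, swap → [49, 42, 9, -1]
Insert -44:
  append -44 at index 4 → [49, 42, 9, -1, -44] (no swap needed)
Insert 0:
  append 0 at index 5 → [49, 42, 9, -1, -44, 0] (no swap needed)
Insert 20:
  append 20 at index 6 → [49, 42, 9, -1, -44, 0, 20]
  20 > parent 9 at index 2, swap → [49, 42, 20, -1, -44, 0, 9]
Insert 38:
  append 38 at index 7 → [49, 42, 20, -1, -44, 0, 9, 38]
  38 > parent -1 at index 3, swap → [49, 42, 20, 38, -44, 0, 9, -1]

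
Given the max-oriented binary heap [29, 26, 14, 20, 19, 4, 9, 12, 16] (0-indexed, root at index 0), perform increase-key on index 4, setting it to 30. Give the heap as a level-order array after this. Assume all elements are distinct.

[30, 29, 14, 20, 26, 4, 9, 12, 16]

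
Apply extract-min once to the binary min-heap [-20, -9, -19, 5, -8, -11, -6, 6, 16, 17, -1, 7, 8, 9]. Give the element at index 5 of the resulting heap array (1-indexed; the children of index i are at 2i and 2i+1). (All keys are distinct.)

-8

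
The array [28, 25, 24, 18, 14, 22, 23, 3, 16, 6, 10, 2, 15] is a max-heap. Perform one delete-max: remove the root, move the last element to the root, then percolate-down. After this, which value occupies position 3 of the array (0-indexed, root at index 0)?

16

remove root 28; move last element 15 to root → [15, 25, 24, 18, 14, 22, 23, 3, 16, 6, 10, 2]
15 vs larger child 25 at index 1, swap → [25, 15, 24, 18, 14, 22, 23, 3, 16, 6, 10, 2]
15 vs larger child 18 at index 3, swap → [25, 18, 24, 15, 14, 22, 23, 3, 16, 6, 10, 2]
15 vs larger child 16 at index 8, swap → [25, 18, 24, 16, 14, 22, 23, 3, 15, 6, 10, 2]
resulting array: [25, 18, 24, 16, 14, 22, 23, 3, 15, 6, 10, 2]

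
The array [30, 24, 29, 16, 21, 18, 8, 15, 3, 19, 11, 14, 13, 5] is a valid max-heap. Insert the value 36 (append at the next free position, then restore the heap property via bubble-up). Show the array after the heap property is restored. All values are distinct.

append 36 at index 14 → [30, 24, 29, 16, 21, 18, 8, 15, 3, 19, 11, 14, 13, 5, 36]
36 > parent 8 at index 6, swap → [30, 24, 29, 16, 21, 18, 36, 15, 3, 19, 11, 14, 13, 5, 8]
36 > parent 29 at index 2, swap → [30, 24, 36, 16, 21, 18, 29, 15, 3, 19, 11, 14, 13, 5, 8]
36 > parent 30 at index 0, swap → [36, 24, 30, 16, 21, 18, 29, 15, 3, 19, 11, 14, 13, 5, 8]

[36, 24, 30, 16, 21, 18, 29, 15, 3, 19, 11, 14, 13, 5, 8]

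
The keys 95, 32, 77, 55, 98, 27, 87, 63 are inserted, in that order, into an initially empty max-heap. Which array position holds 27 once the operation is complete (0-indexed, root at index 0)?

5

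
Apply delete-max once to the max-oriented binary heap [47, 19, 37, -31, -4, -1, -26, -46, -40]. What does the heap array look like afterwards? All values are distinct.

[37, 19, -1, -31, -4, -40, -26, -46]

remove root 47; move last element -40 to root → [-40, 19, 37, -31, -4, -1, -26, -46]
-40 vs larger child 37 at index 2, swap → [37, 19, -40, -31, -4, -1, -26, -46]
-40 vs larger child -1 at index 5, swap → [37, 19, -1, -31, -4, -40, -26, -46]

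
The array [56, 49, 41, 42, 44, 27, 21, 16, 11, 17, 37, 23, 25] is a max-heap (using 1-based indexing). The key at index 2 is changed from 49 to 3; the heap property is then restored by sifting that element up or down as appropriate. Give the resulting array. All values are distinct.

set index 2 from 49 to 3 → [56, 3, 41, 42, 44, 27, 21, 16, 11, 17, 37, 23, 25]
3 vs larger child 44 at index 5, swap → [56, 44, 41, 42, 3, 27, 21, 16, 11, 17, 37, 23, 25]
3 vs larger child 37 at index 11, swap → [56, 44, 41, 42, 37, 27, 21, 16, 11, 17, 3, 23, 25]

[56, 44, 41, 42, 37, 27, 21, 16, 11, 17, 3, 23, 25]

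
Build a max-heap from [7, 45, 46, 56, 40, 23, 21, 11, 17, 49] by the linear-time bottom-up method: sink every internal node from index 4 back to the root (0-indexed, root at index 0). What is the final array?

[56, 49, 46, 45, 40, 23, 21, 11, 17, 7]

sift down from index 4:
  40 vs only child 49 at index 9, swap → [7, 45, 46, 56, 49, 23, 21, 11, 17, 40]
sift down from index 3: already satisfies heap property
sift down from index 2: already satisfies heap property
sift down from index 1:
  45 vs larger child 56 at index 3, swap → [7, 56, 46, 45, 49, 23, 21, 11, 17, 40]
sift down from index 0:
  7 vs larger child 56 at index 1, swap → [56, 7, 46, 45, 49, 23, 21, 11, 17, 40]
  7 vs larger child 49 at index 4, swap → [56, 49, 46, 45, 7, 23, 21, 11, 17, 40]
  7 vs only child 40 at index 9, swap → [56, 49, 46, 45, 40, 23, 21, 11, 17, 7]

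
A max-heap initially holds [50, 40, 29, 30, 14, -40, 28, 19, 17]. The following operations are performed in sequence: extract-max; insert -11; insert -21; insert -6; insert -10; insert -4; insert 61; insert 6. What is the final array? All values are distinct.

[61, 30, 40, 19, 14, -4, 29, 17, -11, -21, -6, -40, -10, 28, 6]

extract-max → returns 50:
  remove root 50; move last element 17 to root → [17, 40, 29, 30, 14, -40, 28, 19]
  17 vs larger child 40 at index 1, swap → [40, 17, 29, 30, 14, -40, 28, 19]
  17 vs larger child 30 at index 3, swap → [40, 30, 29, 17, 14, -40, 28, 19]
  17 vs only child 19 at index 7, swap → [40, 30, 29, 19, 14, -40, 28, 17]
insert -11:
  append -11 at index 8 → [40, 30, 29, 19, 14, -40, 28, 17, -11] (no swap needed)
insert -21:
  append -21 at index 9 → [40, 30, 29, 19, 14, -40, 28, 17, -11, -21] (no swap needed)
insert -6:
  append -6 at index 10 → [40, 30, 29, 19, 14, -40, 28, 17, -11, -21, -6] (no swap needed)
insert -10:
  append -10 at index 11 → [40, 30, 29, 19, 14, -40, 28, 17, -11, -21, -6, -10]
  -10 > parent -40 at index 5, swap → [40, 30, 29, 19, 14, -10, 28, 17, -11, -21, -6, -40]
insert -4:
  append -4 at index 12 → [40, 30, 29, 19, 14, -10, 28, 17, -11, -21, -6, -40, -4]
  -4 > parent -10 at index 5, swap → [40, 30, 29, 19, 14, -4, 28, 17, -11, -21, -6, -40, -10]
insert 61:
  append 61 at index 13 → [40, 30, 29, 19, 14, -4, 28, 17, -11, -21, -6, -40, -10, 61]
  61 > parent 28 at index 6, swap → [40, 30, 29, 19, 14, -4, 61, 17, -11, -21, -6, -40, -10, 28]
  61 > parent 29 at index 2, swap → [40, 30, 61, 19, 14, -4, 29, 17, -11, -21, -6, -40, -10, 28]
  61 > parent 40 at index 0, swap → [61, 30, 40, 19, 14, -4, 29, 17, -11, -21, -6, -40, -10, 28]
insert 6:
  append 6 at index 14 → [61, 30, 40, 19, 14, -4, 29, 17, -11, -21, -6, -40, -10, 28, 6] (no swap needed)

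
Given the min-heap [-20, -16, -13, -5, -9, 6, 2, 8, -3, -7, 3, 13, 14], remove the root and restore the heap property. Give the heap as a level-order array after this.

[-16, -9, -13, -5, -7, 6, 2, 8, -3, 14, 3, 13]

remove root -20; move last element 14 to root → [14, -16, -13, -5, -9, 6, 2, 8, -3, -7, 3, 13]
14 vs smaller child -16 at index 1, swap → [-16, 14, -13, -5, -9, 6, 2, 8, -3, -7, 3, 13]
14 vs smaller child -9 at index 4, swap → [-16, -9, -13, -5, 14, 6, 2, 8, -3, -7, 3, 13]
14 vs smaller child -7 at index 9, swap → [-16, -9, -13, -5, -7, 6, 2, 8, -3, 14, 3, 13]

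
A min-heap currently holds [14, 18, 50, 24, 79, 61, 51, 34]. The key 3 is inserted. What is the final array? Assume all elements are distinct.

append 3 at index 8 → [14, 18, 50, 24, 79, 61, 51, 34, 3]
3 < parent 24 at index 3, swap → [14, 18, 50, 3, 79, 61, 51, 34, 24]
3 < parent 18 at index 1, swap → [14, 3, 50, 18, 79, 61, 51, 34, 24]
3 < parent 14 at index 0, swap → [3, 14, 50, 18, 79, 61, 51, 34, 24]

[3, 14, 50, 18, 79, 61, 51, 34, 24]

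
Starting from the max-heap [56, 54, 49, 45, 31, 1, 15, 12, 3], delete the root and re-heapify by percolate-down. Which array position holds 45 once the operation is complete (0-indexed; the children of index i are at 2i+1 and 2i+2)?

remove root 56; move last element 3 to root → [3, 54, 49, 45, 31, 1, 15, 12]
3 vs larger child 54 at index 1, swap → [54, 3, 49, 45, 31, 1, 15, 12]
3 vs larger child 45 at index 3, swap → [54, 45, 49, 3, 31, 1, 15, 12]
3 vs only child 12 at index 7, swap → [54, 45, 49, 12, 31, 1, 15, 3]
resulting array: [54, 45, 49, 12, 31, 1, 15, 3]

1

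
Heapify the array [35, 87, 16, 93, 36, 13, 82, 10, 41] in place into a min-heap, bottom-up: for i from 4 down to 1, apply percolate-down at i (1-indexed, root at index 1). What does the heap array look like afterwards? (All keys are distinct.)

[10, 35, 13, 41, 36, 16, 82, 93, 87]

sift down from index 4:
  93 vs smaller child 10 at index 8, swap → [35, 87, 16, 10, 36, 13, 82, 93, 41]
sift down from index 3:
  16 vs smaller child 13 at index 6, swap → [35, 87, 13, 10, 36, 16, 82, 93, 41]
sift down from index 2:
  87 vs smaller child 10 at index 4, swap → [35, 10, 13, 87, 36, 16, 82, 93, 41]
  87 vs smaller child 41 at index 9, swap → [35, 10, 13, 41, 36, 16, 82, 93, 87]
sift down from index 1:
  35 vs smaller child 10 at index 2, swap → [10, 35, 13, 41, 36, 16, 82, 93, 87]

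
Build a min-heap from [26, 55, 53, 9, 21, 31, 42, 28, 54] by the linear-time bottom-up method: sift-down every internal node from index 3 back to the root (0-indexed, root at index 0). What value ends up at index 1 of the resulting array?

21

sift down from index 3: already satisfies heap property
sift down from index 2:
  53 vs smaller child 31 at index 5, swap → [26, 55, 31, 9, 21, 53, 42, 28, 54]
sift down from index 1:
  55 vs smaller child 9 at index 3, swap → [26, 9, 31, 55, 21, 53, 42, 28, 54]
  55 vs smaller child 28 at index 7, swap → [26, 9, 31, 28, 21, 53, 42, 55, 54]
sift down from index 0:
  26 vs smaller child 9 at index 1, swap → [9, 26, 31, 28, 21, 53, 42, 55, 54]
  26 vs smaller child 21 at index 4, swap → [9, 21, 31, 28, 26, 53, 42, 55, 54]
resulting array: [9, 21, 31, 28, 26, 53, 42, 55, 54]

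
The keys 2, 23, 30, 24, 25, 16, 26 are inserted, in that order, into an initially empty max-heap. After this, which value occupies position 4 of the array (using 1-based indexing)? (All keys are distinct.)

Insert 2:
  append 2 at index 1 → [2] (no swap needed)
Insert 23:
  append 23 at index 2 → [2, 23]
  23 > parent 2 at index 1, swap → [23, 2]
Insert 30:
  append 30 at index 3 → [23, 2, 30]
  30 > parent 23 at index 1, swap → [30, 2, 23]
Insert 24:
  append 24 at index 4 → [30, 2, 23, 24]
  24 > parent 2 at index 2, swap → [30, 24, 23, 2]
Insert 25:
  append 25 at index 5 → [30, 24, 23, 2, 25]
  25 > parent 24 at index 2, swap → [30, 25, 23, 2, 24]
Insert 16:
  append 16 at index 6 → [30, 25, 23, 2, 24, 16] (no swap needed)
Insert 26:
  append 26 at index 7 → [30, 25, 23, 2, 24, 16, 26]
  26 > parent 23 at index 3, swap → [30, 25, 26, 2, 24, 16, 23]
resulting array: [30, 25, 26, 2, 24, 16, 23]

2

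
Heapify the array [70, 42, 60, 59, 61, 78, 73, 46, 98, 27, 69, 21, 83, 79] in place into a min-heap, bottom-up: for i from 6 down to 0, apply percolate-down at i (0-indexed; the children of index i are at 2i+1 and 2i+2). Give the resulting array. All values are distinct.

sift down from index 6: already satisfies heap property
sift down from index 5:
  78 vs smaller child 21 at index 11, swap → [70, 42, 60, 59, 61, 21, 73, 46, 98, 27, 69, 78, 83, 79]
sift down from index 4:
  61 vs smaller child 27 at index 9, swap → [70, 42, 60, 59, 27, 21, 73, 46, 98, 61, 69, 78, 83, 79]
sift down from index 3:
  59 vs smaller child 46 at index 7, swap → [70, 42, 60, 46, 27, 21, 73, 59, 98, 61, 69, 78, 83, 79]
sift down from index 2:
  60 vs smaller child 21 at index 5, swap → [70, 42, 21, 46, 27, 60, 73, 59, 98, 61, 69, 78, 83, 79]
sift down from index 1:
  42 vs smaller child 27 at index 4, swap → [70, 27, 21, 46, 42, 60, 73, 59, 98, 61, 69, 78, 83, 79]
sift down from index 0:
  70 vs smaller child 21 at index 2, swap → [21, 27, 70, 46, 42, 60, 73, 59, 98, 61, 69, 78, 83, 79]
  70 vs smaller child 60 at index 5, swap → [21, 27, 60, 46, 42, 70, 73, 59, 98, 61, 69, 78, 83, 79]

[21, 27, 60, 46, 42, 70, 73, 59, 98, 61, 69, 78, 83, 79]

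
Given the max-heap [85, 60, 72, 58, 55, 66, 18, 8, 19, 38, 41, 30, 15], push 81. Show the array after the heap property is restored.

[85, 60, 81, 58, 55, 66, 72, 8, 19, 38, 41, 30, 15, 18]

append 81 at index 13 → [85, 60, 72, 58, 55, 66, 18, 8, 19, 38, 41, 30, 15, 81]
81 > parent 18 at index 6, swap → [85, 60, 72, 58, 55, 66, 81, 8, 19, 38, 41, 30, 15, 18]
81 > parent 72 at index 2, swap → [85, 60, 81, 58, 55, 66, 72, 8, 19, 38, 41, 30, 15, 18]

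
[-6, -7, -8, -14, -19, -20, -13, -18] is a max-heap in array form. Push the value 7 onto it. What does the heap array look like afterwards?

[7, -6, -8, -7, -19, -20, -13, -18, -14]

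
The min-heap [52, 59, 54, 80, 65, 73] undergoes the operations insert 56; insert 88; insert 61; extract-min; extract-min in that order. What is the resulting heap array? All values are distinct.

[56, 59, 73, 61, 65, 88, 80]

insert 56:
  append 56 at index 6 → [52, 59, 54, 80, 65, 73, 56] (no swap needed)
insert 88:
  append 88 at index 7 → [52, 59, 54, 80, 65, 73, 56, 88] (no swap needed)
insert 61:
  append 61 at index 8 → [52, 59, 54, 80, 65, 73, 56, 88, 61]
  61 < parent 80 at index 3, swap → [52, 59, 54, 61, 65, 73, 56, 88, 80]
extract-min → returns 52:
  remove root 52; move last element 80 to root → [80, 59, 54, 61, 65, 73, 56, 88]
  80 vs smaller child 54 at index 2, swap → [54, 59, 80, 61, 65, 73, 56, 88]
  80 vs smaller child 56 at index 6, swap → [54, 59, 56, 61, 65, 73, 80, 88]
extract-min → returns 54:
  remove root 54; move last element 88 to root → [88, 59, 56, 61, 65, 73, 80]
  88 vs smaller child 56 at index 2, swap → [56, 59, 88, 61, 65, 73, 80]
  88 vs smaller child 73 at index 5, swap → [56, 59, 73, 61, 65, 88, 80]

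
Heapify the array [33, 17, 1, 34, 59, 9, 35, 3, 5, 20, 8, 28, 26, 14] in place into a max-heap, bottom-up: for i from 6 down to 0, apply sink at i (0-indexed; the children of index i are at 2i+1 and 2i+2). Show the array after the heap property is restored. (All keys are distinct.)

[59, 34, 35, 33, 20, 28, 14, 3, 5, 17, 8, 9, 26, 1]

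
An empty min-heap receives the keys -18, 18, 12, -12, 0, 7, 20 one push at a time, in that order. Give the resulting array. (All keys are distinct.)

Insert -18:
  append -18 at index 0 → [-18] (no swap needed)
Insert 18:
  append 18 at index 1 → [-18, 18] (no swap needed)
Insert 12:
  append 12 at index 2 → [-18, 18, 12] (no swap needed)
Insert -12:
  append -12 at index 3 → [-18, 18, 12, -12]
  -12 < parent 18 at index 1, swap → [-18, -12, 12, 18]
Insert 0:
  append 0 at index 4 → [-18, -12, 12, 18, 0] (no swap needed)
Insert 7:
  append 7 at index 5 → [-18, -12, 12, 18, 0, 7]
  7 < parent 12 at index 2, swap → [-18, -12, 7, 18, 0, 12]
Insert 20:
  append 20 at index 6 → [-18, -12, 7, 18, 0, 12, 20] (no swap needed)

[-18, -12, 7, 18, 0, 12, 20]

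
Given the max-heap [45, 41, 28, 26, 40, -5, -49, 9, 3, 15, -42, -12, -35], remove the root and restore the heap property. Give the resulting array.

remove root 45; move last element -35 to root → [-35, 41, 28, 26, 40, -5, -49, 9, 3, 15, -42, -12]
-35 vs larger child 41 at index 1, swap → [41, -35, 28, 26, 40, -5, -49, 9, 3, 15, -42, -12]
-35 vs larger child 40 at index 4, swap → [41, 40, 28, 26, -35, -5, -49, 9, 3, 15, -42, -12]
-35 vs larger child 15 at index 9, swap → [41, 40, 28, 26, 15, -5, -49, 9, 3, -35, -42, -12]

[41, 40, 28, 26, 15, -5, -49, 9, 3, -35, -42, -12]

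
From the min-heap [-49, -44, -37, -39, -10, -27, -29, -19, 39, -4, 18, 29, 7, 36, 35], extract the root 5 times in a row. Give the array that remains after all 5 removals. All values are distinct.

[-27, -19, 7, 35, -10, 29, 18, 36, 39, -4]

extract-min #1 returns -49:
  remove root -49; move last element 35 to root → [35, -44, -37, -39, -10, -27, -29, -19, 39, -4, 18, 29, 7, 36]
  35 vs smaller child -44 at index 1, swap → [-44, 35, -37, -39, -10, -27, -29, -19, 39, -4, 18, 29, 7, 36]
  35 vs smaller child -39 at index 3, swap → [-44, -39, -37, 35, -10, -27, -29, -19, 39, -4, 18, 29, 7, 36]
  35 vs smaller child -19 at index 7, swap → [-44, -39, -37, -19, -10, -27, -29, 35, 39, -4, 18, 29, 7, 36]
extract-min #2 returns -44:
  remove root -44; move last element 36 to root → [36, -39, -37, -19, -10, -27, -29, 35, 39, -4, 18, 29, 7]
  36 vs smaller child -39 at index 1, swap → [-39, 36, -37, -19, -10, -27, -29, 35, 39, -4, 18, 29, 7]
  36 vs smaller child -19 at index 3, swap → [-39, -19, -37, 36, -10, -27, -29, 35, 39, -4, 18, 29, 7]
  36 vs smaller child 35 at index 7, swap → [-39, -19, -37, 35, -10, -27, -29, 36, 39, -4, 18, 29, 7]
extract-min #3 returns -39:
  remove root -39; move last element 7 to root → [7, -19, -37, 35, -10, -27, -29, 36, 39, -4, 18, 29]
  7 vs smaller child -37 at index 2, swap → [-37, -19, 7, 35, -10, -27, -29, 36, 39, -4, 18, 29]
  7 vs smaller child -29 at index 6, swap → [-37, -19, -29, 35, -10, -27, 7, 36, 39, -4, 18, 29]
extract-min #4 returns -37:
  remove root -37; move last element 29 to root → [29, -19, -29, 35, -10, -27, 7, 36, 39, -4, 18]
  29 vs smaller child -29 at index 2, swap → [-29, -19, 29, 35, -10, -27, 7, 36, 39, -4, 18]
  29 vs smaller child -27 at index 5, swap → [-29, -19, -27, 35, -10, 29, 7, 36, 39, -4, 18]
extract-min #5 returns -29:
  remove root -29; move last element 18 to root → [18, -19, -27, 35, -10, 29, 7, 36, 39, -4]
  18 vs smaller child -27 at index 2, swap → [-27, -19, 18, 35, -10, 29, 7, 36, 39, -4]
  18 vs smaller child 7 at index 6, swap → [-27, -19, 7, 35, -10, 29, 18, 36, 39, -4]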